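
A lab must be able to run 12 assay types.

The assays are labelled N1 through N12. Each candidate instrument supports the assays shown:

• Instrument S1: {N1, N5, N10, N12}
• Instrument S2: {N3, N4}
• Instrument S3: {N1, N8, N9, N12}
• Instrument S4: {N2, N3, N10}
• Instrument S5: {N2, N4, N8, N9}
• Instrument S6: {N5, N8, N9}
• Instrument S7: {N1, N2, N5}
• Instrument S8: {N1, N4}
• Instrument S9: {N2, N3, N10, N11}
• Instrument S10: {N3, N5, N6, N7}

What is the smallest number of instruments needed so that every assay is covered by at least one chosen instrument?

4

S3 and S8 and S9 and S10 together: S3 ∪ S8 ∪ S9 ∪ S10 = {N1, N2, N3, N4, N5, N6, N7, N8, N9, N10, N11, N12} — every assay is covered.
No 3 of the 10 instruments cover everything (all 120 combinations miss at least one assay), so 4 is optimal.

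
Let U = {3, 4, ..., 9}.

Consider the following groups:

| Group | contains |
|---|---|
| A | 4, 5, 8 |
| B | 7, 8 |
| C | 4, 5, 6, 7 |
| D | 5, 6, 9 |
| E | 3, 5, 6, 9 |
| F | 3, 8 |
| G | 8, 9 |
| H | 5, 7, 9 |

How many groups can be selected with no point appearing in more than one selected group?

2

B, D are pairwise disjoint (B={7,8}; D={5,6,9}).
Every remaining group overlaps one of these, and no 3 of the listed groups are pairwise disjoint, so 2 is the maximum.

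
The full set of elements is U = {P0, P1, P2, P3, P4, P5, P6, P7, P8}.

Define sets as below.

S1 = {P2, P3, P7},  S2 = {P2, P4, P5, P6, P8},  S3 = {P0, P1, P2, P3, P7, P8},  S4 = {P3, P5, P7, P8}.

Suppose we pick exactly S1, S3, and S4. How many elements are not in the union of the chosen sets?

Union of S1, S3, S4 = {P0, P1, P2, P3, P5, P7, P8}.
Not covered: P4, P6 — 2 elements.

2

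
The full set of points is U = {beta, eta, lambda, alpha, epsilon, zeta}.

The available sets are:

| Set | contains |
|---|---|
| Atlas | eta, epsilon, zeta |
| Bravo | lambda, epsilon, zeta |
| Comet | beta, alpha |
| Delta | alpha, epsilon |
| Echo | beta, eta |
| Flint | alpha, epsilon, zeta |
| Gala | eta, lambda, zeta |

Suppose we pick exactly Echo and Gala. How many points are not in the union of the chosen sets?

Union of Echo, Gala = {beta, eta, lambda, zeta}.
Not covered: alpha, epsilon — 2 points.

2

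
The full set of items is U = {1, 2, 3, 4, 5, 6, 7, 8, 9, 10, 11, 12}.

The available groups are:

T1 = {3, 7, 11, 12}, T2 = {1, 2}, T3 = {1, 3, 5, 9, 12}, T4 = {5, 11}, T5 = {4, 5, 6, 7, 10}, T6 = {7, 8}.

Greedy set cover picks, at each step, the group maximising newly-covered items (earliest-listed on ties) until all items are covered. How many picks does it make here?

5

Greedy: pick T3 (covers 5 new) → pick T5 (covers 4 new) → pick T1 (covers 1 new) → pick T2 (covers 1 new) → pick T6 (covers 1 new). Total picks: 5.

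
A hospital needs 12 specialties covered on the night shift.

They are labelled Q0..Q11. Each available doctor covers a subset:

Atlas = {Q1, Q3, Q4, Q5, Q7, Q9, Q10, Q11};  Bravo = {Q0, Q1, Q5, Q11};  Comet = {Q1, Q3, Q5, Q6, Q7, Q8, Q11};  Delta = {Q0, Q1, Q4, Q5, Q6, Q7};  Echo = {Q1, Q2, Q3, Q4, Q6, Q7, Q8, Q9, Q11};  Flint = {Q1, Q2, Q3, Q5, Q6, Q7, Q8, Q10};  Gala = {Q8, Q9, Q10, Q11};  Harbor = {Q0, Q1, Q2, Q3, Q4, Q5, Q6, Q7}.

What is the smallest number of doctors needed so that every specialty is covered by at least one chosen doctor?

Gala and Harbor together: Gala ∪ Harbor = {Q0, Q1, Q2, Q3, Q4, Q5, Q6, Q7, Q8, Q9, Q10, Q11} — every specialty is covered.
No single doctor has all 12 specialties (the largest, Echo, has 9), so 2 is optimal.

2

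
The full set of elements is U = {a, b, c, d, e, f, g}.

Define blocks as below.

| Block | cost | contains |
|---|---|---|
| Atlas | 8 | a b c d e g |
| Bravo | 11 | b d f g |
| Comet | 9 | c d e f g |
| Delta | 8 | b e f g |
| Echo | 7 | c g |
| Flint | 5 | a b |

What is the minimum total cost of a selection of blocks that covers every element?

14

Comet, Flint together cover every element (Comet ∪ Flint = {a, b, c, d, e, f, g}); total cost 9 + 5 = 14.
The greedy pick Atlas, Delta costs 16; no covering selection beats 14.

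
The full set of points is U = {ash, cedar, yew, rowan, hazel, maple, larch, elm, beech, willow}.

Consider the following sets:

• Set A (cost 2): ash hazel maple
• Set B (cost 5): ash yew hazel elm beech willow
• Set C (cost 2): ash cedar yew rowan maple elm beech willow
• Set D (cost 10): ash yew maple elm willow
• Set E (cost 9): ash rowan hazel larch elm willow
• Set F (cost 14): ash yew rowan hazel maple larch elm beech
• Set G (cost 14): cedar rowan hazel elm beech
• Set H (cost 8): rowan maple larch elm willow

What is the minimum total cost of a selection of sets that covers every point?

11

C, E together cover every point (C ∪ E = {ash, cedar, yew, rowan, hazel, maple, larch, elm, beech, willow}); total cost 2 + 9 = 11.
The greedy pick C, A, H costs 12; no covering selection beats 11.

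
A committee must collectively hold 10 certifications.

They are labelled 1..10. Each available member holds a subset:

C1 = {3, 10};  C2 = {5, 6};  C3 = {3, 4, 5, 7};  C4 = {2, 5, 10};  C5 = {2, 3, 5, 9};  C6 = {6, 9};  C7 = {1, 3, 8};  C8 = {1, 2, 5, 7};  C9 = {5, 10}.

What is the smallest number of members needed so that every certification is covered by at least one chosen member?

Take {C3, C4, C6, C7}. Their union is {1, 2, 3, 4, 5, 6, 7, 8, 9, 10}, which is all 10 certifications.
Only C3 contains 4, so C3 is forced; the remaining 6 certifications need at least 3 more members (each remaining member adds at most 2) — so at least 4 members are needed, and 4 is optimal.

4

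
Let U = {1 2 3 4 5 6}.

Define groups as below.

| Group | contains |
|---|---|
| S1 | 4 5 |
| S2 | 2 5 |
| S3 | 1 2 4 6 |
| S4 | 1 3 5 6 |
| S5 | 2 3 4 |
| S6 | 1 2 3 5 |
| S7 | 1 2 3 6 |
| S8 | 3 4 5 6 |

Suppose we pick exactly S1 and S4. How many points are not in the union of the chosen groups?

Union of S1, S4 = {1, 3, 4, 5, 6}.
Not covered: 2 — 1 point.

1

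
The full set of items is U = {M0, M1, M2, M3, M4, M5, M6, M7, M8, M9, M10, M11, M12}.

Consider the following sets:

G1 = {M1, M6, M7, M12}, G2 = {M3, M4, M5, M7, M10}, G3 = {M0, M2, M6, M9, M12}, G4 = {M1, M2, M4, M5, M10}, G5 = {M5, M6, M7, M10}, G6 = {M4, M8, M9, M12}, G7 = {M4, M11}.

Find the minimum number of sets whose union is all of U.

5

G2 and G3 and G4 and G6 and G7 together: G2 ∪ G3 ∪ G4 ∪ G6 ∪ G7 = {M0, M1, M2, M3, M4, M5, M6, M7, M8, M9, M10, M11, M12} — every item is covered.
No 4 of the 7 sets cover everything (all 35 combinations miss at least one item), so 5 is optimal.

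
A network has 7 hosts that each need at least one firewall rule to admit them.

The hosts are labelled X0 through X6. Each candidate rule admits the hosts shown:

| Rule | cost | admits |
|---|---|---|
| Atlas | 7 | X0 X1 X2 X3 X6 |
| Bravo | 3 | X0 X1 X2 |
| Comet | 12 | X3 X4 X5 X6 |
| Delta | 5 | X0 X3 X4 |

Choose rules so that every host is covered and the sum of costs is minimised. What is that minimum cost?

15

Bravo, Comet together cover every host (Bravo ∪ Comet = {X0, X1, X2, X3, X4, X5, X6}); total cost 3 + 12 = 15.
The greedy pick Bravo, Delta, Comet costs 20; no covering selection beats 15.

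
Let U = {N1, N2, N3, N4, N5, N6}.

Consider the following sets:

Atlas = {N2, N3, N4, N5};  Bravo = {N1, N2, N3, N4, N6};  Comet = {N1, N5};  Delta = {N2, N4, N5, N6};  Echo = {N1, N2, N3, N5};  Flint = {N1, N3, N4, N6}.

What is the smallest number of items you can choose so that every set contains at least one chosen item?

Take H = {N1, N2}. Each listed set contains at least one of these, so H is a hitting set of size 2.
No single item lies in every set, so at least 2 are needed and 2 is optimal.

2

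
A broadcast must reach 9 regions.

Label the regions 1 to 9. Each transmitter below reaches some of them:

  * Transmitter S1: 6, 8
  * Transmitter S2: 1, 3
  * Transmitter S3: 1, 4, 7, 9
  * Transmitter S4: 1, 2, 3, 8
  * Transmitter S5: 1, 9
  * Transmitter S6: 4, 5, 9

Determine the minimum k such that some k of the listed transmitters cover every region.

4

Take {S1, S3, S4, S6}. Their union is {1, 2, 3, 4, 5, 6, 7, 8, 9}, which is all 9 regions.
No 3 of the 6 transmitters cover everything (all 20 combinations miss at least one region), so 4 is optimal.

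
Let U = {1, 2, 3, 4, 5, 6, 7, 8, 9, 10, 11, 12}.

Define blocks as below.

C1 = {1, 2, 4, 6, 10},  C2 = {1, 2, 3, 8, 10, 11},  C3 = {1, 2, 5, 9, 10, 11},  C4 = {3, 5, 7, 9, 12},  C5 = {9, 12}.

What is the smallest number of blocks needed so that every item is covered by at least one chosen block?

C1 and C2 and C4 together: C1 ∪ C2 ∪ C4 = {1, 2, 3, 4, 5, 6, 7, 8, 9, 10, 11, 12} — every item is covered.
Only C1 contains 4, so C1 is forced; the remaining 7 items need at least 2 more blocks (each remaining block adds at most 5) — so at least 3 blocks are needed, and 3 is optimal.

3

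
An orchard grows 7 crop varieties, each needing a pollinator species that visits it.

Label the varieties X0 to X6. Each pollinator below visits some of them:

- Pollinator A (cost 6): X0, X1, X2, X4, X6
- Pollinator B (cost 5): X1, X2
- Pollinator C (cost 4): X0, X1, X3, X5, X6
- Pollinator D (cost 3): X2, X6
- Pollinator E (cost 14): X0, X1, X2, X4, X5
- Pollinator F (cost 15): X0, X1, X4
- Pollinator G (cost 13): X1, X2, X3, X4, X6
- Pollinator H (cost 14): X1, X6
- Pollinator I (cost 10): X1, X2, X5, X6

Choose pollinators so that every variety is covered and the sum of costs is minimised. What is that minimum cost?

10

A, C together cover every variety (A ∪ C = {X0, X1, X2, X3, X4, X5, X6}); total cost 6 + 4 = 10.
No covering selection has total cost below 10.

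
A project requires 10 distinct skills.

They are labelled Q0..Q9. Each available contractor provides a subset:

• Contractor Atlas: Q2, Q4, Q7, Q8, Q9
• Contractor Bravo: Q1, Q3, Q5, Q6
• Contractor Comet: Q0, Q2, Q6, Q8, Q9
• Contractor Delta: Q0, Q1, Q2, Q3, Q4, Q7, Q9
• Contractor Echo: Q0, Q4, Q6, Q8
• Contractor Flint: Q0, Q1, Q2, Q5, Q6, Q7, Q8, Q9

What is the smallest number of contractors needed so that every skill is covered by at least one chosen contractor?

Take {Delta, Flint}. Their union is {Q0, Q1, Q2, Q3, Q4, Q5, Q6, Q7, Q8, Q9}, which is all 10 skills.
No single contractor has all 10 skills (the largest, Flint, has 8), so 2 is optimal.

2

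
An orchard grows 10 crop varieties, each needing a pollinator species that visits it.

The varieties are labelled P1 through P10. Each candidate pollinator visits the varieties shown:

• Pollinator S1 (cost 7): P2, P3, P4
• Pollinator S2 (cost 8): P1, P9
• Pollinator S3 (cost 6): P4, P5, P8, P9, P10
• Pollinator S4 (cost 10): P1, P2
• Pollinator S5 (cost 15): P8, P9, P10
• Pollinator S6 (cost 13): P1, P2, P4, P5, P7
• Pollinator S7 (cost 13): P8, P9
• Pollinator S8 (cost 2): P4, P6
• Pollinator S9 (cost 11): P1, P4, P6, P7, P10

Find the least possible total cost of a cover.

S1, S3, S9 together cover every variety (S1 ∪ S3 ∪ S9 = {P1, P2, P3, P4, P5, P6, P7, P8, P9, P10}); total cost 7 + 6 + 11 = 24.
The greedy pick S8, S3, S1, S9 costs 26; no covering selection beats 24.

24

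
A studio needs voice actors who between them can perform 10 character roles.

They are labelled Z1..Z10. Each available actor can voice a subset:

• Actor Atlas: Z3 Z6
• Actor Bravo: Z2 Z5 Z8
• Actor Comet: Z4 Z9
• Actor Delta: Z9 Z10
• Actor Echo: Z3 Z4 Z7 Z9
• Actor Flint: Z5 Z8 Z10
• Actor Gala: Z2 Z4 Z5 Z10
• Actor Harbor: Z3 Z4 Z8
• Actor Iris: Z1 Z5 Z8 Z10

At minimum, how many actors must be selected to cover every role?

Atlas and Bravo and Echo and Iris together: Atlas ∪ Bravo ∪ Echo ∪ Iris = {Z1, Z2, Z3, Z4, Z5, Z6, Z7, Z8, Z9, Z10} — every role is covered.
No 3 of the 9 actors cover everything (all 84 combinations miss at least one role), so 4 is optimal.

4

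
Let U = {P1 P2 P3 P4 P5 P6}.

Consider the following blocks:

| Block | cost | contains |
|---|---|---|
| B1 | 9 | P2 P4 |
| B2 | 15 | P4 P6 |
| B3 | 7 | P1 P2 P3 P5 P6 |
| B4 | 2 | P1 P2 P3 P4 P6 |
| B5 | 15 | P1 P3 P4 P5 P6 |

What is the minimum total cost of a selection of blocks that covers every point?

9

B3, B4 together cover every point (B3 ∪ B4 = {P1, P2, P3, P4, P5, P6}); total cost 7 + 2 = 9.
No covering selection has total cost below 9.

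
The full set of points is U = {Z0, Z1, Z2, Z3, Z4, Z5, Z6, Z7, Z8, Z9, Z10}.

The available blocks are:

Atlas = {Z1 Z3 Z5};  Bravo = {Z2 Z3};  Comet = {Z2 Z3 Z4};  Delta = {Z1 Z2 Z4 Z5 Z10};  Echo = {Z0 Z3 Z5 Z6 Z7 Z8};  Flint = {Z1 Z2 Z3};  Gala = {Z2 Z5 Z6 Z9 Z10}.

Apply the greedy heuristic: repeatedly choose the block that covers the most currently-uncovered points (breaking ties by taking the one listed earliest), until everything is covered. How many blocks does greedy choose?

3

Greedy: pick Echo (covers 6 new) → pick Delta (covers 4 new) → pick Gala (covers 1 new). Total picks: 3.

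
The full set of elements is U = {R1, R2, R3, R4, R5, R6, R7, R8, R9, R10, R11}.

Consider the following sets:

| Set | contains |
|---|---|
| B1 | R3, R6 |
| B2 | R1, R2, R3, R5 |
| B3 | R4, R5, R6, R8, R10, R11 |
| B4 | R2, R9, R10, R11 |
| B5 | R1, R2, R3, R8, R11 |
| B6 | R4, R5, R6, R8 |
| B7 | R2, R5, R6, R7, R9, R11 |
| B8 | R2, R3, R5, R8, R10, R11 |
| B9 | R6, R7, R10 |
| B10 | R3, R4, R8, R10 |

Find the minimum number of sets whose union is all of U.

3

B2, B3, and B7 cover everything between them: the union {R1, R2, R3, R4, R5, R6, R7, R8, R9, R10, R11} is all of U.
No 2 of the 10 sets cover everything (all 45 combinations miss at least one element), so 3 is optimal.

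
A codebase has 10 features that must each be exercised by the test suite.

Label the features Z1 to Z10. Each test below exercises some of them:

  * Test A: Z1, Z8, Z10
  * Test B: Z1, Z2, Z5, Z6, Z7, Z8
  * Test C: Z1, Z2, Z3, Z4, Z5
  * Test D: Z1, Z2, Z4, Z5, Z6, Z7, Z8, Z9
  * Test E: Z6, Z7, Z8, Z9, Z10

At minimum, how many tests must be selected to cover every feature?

2

C and E together: C ∪ E = {Z1, Z2, Z3, Z4, Z5, Z6, Z7, Z8, Z9, Z10} — every feature is covered.
No single test has all 10 features (the largest, D, has 8), so 2 is optimal.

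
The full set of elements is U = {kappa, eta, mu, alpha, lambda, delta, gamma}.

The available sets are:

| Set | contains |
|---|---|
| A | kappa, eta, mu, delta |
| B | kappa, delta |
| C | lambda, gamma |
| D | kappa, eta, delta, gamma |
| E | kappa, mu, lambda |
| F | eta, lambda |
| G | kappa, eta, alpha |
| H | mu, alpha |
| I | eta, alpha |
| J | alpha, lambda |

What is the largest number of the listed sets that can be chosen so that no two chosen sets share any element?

3

B, C, I are pairwise disjoint (B={kappa,delta}; C={lambda,gamma}; I={eta,alpha}).
Every remaining set overlaps one of these, and no 4 of the listed sets are pairwise disjoint, so 3 is the maximum.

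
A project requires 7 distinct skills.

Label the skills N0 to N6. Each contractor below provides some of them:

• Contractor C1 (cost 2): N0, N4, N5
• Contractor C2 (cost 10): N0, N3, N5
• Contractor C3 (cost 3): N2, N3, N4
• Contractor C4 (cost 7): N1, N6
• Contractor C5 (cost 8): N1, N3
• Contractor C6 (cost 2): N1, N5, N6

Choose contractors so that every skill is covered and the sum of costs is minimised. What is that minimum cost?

C1, C3, C6 together cover every skill (C1 ∪ C3 ∪ C6 = {N0, N1, N2, N3, N4, N5, N6}); total cost 2 + 3 + 2 = 7.
No covering selection has total cost below 7.

7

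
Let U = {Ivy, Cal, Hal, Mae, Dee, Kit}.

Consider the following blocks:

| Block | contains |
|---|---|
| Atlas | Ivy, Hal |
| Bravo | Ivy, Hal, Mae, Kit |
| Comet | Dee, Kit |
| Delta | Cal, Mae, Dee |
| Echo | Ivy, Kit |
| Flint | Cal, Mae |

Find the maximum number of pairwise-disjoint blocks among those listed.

Atlas, Comet, Flint are pairwise disjoint (Atlas={Ivy,Hal}; Comet={Dee,Kit}; Flint={Cal,Mae}).
Every remaining block overlaps one of these, and no 4 of the listed blocks are pairwise disjoint, so 3 is the maximum.

3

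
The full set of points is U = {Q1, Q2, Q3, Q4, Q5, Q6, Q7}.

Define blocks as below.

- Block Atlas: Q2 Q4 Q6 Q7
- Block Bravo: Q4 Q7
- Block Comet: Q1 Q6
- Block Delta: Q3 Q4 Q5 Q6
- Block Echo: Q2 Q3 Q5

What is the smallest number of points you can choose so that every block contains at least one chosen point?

Take H = {Q1, Q3, Q4}. Each listed block contains at least one of these, so H is a hitting set of size 3.
The blocks Bravo, Comet, Echo are pairwise disjoint, so any hitting set needs a separate point for each — at least 3. Hence 3 is optimal.

3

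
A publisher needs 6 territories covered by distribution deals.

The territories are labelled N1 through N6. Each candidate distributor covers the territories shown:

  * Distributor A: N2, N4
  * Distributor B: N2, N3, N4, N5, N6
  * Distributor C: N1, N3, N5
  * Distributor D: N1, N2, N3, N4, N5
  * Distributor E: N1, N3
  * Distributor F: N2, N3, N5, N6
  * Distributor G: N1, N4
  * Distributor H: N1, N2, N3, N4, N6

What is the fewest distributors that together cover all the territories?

2

D and F together: D ∪ F = {N1, N2, N3, N4, N5, N6} — every territory is covered.
No single distributor has all 6 territories (the largest, B, has 5), so 2 is optimal.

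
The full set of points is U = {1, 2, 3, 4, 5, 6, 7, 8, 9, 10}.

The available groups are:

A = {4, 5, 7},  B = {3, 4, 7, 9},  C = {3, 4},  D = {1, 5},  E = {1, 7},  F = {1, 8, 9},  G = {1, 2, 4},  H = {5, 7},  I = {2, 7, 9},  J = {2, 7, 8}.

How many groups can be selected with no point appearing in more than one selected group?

3

C, D, J are pairwise disjoint (C={3,4}; D={1,5}; J={2,7,8}).
Every remaining group overlaps one of these, and no 4 of the listed groups are pairwise disjoint, so 3 is the maximum.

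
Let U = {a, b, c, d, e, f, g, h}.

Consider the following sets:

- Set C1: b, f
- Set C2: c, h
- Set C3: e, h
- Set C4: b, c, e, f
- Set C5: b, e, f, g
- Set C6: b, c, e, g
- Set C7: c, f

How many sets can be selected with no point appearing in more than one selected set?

C1, C3 are pairwise disjoint (C1={b,f}; C3={e,h}).
Every remaining set overlaps one of these, and no 3 of the listed sets are pairwise disjoint, so 2 is the maximum.

2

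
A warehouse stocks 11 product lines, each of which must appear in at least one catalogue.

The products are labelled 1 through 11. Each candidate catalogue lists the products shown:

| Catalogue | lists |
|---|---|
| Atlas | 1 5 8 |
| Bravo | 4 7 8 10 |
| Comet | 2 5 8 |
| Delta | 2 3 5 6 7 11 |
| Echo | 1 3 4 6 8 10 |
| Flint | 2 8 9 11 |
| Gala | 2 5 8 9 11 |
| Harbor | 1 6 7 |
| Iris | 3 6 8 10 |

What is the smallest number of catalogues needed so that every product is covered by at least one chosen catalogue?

3

Delta and Echo and Flint together: Delta ∪ Echo ∪ Flint = {1, 2, 3, 4, 5, 6, 7, 8, 9, 10, 11} — every product is covered.
No 2 of the 9 catalogues cover everything (all 36 combinations miss at least one product), so 3 is optimal.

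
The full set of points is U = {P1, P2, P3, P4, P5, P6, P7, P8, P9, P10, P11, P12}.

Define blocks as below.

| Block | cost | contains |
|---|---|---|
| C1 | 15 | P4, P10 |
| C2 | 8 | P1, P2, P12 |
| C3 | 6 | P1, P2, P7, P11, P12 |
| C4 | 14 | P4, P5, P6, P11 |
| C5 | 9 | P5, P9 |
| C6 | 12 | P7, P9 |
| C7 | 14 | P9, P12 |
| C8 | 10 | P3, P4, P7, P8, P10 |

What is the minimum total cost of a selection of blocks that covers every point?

39

C3, C4, C5, C8 together cover every point (C3 ∪ C4 ∪ C5 ∪ C8 = {P1, P2, P3, P4, P5, P6, P7, P8, P9, P10, P11, P12}); total cost 6 + 14 + 9 + 10 = 39.
No covering selection has total cost below 39.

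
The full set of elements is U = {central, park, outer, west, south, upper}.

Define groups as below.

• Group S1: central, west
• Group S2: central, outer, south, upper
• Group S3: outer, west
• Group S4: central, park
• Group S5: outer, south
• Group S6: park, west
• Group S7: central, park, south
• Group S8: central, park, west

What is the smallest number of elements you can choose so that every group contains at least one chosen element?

3

H = {central, outer, west} meets every group (each contains at least one member of H), and |H| = 3.
No choice of 2 elements meets every group, so 3 is the minimum.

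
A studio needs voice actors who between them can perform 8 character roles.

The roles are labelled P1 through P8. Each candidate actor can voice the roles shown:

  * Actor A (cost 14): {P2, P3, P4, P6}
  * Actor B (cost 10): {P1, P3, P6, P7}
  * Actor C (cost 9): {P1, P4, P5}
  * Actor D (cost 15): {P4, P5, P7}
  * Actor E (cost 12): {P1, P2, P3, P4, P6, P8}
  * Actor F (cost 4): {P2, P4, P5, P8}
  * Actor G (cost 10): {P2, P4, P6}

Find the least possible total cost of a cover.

B, F together cover every role (B ∪ F = {P1, P2, P3, P4, P5, P6, P7, P8}); total cost 10 + 4 = 14.
No covering selection has total cost below 14.

14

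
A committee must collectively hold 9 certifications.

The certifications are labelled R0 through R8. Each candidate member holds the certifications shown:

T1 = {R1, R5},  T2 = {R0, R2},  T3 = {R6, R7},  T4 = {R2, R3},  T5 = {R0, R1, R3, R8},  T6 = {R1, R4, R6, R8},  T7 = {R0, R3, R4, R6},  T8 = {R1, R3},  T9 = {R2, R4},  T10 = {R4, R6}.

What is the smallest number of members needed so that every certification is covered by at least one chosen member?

4

T1 and T3 and T5 and T9 together: T1 ∪ T3 ∪ T5 ∪ T9 = {R0, R1, R2, R3, R4, R5, R6, R7, R8} — every certification is covered.
No 3 of the 10 members cover everything (all 120 combinations miss at least one certification), so 4 is optimal.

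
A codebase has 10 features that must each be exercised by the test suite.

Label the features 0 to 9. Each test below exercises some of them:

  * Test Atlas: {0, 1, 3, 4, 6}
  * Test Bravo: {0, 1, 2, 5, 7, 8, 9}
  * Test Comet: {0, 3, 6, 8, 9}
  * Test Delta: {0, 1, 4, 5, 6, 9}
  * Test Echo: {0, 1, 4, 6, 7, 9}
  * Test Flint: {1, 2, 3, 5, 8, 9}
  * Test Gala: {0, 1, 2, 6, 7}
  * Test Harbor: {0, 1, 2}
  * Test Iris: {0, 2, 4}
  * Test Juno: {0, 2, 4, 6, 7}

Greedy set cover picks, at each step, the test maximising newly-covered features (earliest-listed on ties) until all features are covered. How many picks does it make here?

Greedy: pick Bravo (covers 7 new) → pick Atlas (covers 3 new). Total picks: 2.

2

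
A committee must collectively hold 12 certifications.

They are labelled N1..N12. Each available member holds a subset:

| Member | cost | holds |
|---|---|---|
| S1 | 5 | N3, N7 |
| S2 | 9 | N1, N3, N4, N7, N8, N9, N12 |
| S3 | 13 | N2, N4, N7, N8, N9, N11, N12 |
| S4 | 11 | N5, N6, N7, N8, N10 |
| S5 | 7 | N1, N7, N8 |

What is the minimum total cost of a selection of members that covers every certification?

S2, S3, S4 together cover every certification (S2 ∪ S3 ∪ S4 = {N1, N2, N3, N4, N5, N6, N7, N8, N9, N10, N11, N12}); total cost 9 + 13 + 11 = 33.
No covering selection has total cost below 33.

33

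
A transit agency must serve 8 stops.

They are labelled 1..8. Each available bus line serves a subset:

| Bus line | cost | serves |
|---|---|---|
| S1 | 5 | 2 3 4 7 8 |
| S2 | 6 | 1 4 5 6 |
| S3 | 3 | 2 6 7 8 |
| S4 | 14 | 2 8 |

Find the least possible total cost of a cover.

S1, S2 together cover every stop (S1 ∪ S2 = {1, 2, 3, 4, 5, 6, 7, 8}); total cost 5 + 6 = 11.
The greedy pick S3, S2, S1 costs 14; no covering selection beats 11.

11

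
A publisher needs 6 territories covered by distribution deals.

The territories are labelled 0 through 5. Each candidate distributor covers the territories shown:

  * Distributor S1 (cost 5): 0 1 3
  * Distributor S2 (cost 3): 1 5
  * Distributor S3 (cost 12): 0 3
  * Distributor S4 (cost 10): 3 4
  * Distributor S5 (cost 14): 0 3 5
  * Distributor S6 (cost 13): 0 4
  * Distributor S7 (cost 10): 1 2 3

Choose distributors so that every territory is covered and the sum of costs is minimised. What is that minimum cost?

26

S2, S6, S7 together cover every territory (S2 ∪ S6 ∪ S7 = {0, 1, 2, 3, 4, 5}); total cost 3 + 13 + 10 = 26.
The greedy pick S2, S1, S4, S7 costs 28; no covering selection beats 26.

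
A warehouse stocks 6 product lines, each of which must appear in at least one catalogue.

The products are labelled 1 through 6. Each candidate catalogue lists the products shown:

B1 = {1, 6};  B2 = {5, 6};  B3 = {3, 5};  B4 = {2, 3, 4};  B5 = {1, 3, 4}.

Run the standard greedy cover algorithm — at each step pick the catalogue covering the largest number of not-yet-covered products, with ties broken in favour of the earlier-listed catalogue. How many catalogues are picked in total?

Greedy: pick B4 (covers 3 new) → pick B1 (covers 2 new) → pick B2 (covers 1 new). Total picks: 3.

3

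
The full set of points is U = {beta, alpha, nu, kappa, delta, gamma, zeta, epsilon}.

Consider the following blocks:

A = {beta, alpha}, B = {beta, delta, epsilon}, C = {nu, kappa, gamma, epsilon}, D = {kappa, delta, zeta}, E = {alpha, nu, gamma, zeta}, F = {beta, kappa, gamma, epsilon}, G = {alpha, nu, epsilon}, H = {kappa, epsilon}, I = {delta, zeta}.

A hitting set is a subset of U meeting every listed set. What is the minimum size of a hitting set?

3

T = {alpha, zeta, epsilon} meets every block (each contains at least one member of T), and |T| = 3.
The blocks A, C, I are pairwise disjoint, so any hitting set needs a separate point for each — at least 3. Hence 3 is optimal.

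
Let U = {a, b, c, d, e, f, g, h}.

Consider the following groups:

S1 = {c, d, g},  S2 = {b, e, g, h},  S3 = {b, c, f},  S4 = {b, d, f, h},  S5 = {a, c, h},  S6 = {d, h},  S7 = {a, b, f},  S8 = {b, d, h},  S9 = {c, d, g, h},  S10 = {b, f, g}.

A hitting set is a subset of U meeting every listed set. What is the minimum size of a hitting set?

3

Take T = {b, d, h}. Each listed group contains at least one of these, so T is a hitting set of size 3.
No choice of 2 items meets every group, so 3 is the minimum.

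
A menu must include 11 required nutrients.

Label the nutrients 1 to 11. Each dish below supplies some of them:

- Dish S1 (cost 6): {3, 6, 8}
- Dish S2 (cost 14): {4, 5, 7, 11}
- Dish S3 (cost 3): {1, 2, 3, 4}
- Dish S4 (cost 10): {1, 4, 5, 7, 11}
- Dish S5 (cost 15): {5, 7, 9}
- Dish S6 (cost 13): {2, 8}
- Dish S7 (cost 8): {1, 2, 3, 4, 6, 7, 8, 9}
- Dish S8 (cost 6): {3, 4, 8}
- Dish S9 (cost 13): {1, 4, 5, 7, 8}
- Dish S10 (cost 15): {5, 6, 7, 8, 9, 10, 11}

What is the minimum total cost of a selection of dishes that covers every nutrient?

S3, S10 together cover every nutrient (S3 ∪ S10 = {1, 2, 3, 4, 5, 6, 7, 8, 9, 10, 11}); total cost 3 + 15 = 18.
The greedy pick S3, S7, S4, S10 costs 36; no covering selection beats 18.

18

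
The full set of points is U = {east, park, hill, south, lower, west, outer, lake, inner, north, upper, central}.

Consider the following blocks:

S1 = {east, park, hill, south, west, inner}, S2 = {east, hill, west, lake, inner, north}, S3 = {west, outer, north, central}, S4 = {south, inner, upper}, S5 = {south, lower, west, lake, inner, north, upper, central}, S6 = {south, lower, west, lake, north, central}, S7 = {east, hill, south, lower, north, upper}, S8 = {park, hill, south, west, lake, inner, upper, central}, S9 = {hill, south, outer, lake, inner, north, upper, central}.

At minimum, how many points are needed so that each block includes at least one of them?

Take H = {south, west}. Each listed block contains at least one of these, so H is a hitting set of size 2.
The blocks S3, S4 are pairwise disjoint, so any hitting set needs a separate point for each — at least 2. Hence 2 is optimal.

2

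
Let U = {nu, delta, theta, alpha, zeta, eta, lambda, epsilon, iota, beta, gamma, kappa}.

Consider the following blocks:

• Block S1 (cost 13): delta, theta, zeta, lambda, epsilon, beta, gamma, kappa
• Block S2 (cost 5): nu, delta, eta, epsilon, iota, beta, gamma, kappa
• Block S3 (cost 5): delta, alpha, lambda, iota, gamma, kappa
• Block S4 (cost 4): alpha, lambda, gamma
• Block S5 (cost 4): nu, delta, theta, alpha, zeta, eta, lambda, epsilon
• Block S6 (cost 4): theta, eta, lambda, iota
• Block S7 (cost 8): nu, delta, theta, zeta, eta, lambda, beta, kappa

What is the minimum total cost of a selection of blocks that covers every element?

9

S2, S5 together cover every element (S2 ∪ S5 = {nu, delta, theta, alpha, zeta, eta, lambda, epsilon, iota, beta, gamma, kappa}); total cost 5 + 4 = 9.
No covering selection has total cost below 9.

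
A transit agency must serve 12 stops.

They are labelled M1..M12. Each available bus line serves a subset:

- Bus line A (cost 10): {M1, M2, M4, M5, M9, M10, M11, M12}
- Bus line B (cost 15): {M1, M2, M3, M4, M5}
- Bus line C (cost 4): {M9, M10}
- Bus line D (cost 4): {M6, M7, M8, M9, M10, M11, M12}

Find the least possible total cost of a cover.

19

B, D together cover every stop (B ∪ D = {M1, M2, M3, M4, M5, M6, M7, M8, M9, M10, M11, M12}); total cost 15 + 4 = 19.
The greedy pick D, A, B costs 29; no covering selection beats 19.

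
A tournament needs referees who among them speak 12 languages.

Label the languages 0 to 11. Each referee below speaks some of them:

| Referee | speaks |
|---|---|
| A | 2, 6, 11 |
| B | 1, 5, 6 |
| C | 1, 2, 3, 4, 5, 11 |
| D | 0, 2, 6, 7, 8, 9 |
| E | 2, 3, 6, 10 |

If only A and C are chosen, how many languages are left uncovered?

Union of A, C = {1, 2, 3, 4, 5, 6, 11}.
Not covered: 0, 7, 8, 9, 10 — 5 languages.

5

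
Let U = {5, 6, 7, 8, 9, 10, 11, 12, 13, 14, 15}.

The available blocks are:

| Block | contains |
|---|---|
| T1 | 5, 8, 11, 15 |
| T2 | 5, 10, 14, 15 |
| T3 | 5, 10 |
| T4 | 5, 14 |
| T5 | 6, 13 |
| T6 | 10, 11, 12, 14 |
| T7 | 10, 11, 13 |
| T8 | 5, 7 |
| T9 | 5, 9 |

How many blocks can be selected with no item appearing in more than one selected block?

T5, T6, T8 are pairwise disjoint (T5={6,13}; T6={10,11,12,14}; T8={5,7}).
Every remaining block overlaps one of these, and no 4 of the listed blocks are pairwise disjoint, so 3 is the maximum.

3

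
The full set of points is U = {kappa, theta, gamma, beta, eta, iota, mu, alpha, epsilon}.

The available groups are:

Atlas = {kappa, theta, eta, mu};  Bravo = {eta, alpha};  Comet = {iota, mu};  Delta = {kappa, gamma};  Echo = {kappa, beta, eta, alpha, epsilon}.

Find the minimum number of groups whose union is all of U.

4

Atlas, Comet, Delta, and Echo cover everything between them: the union {kappa, theta, gamma, beta, eta, iota, mu, alpha, epsilon} is all of U.
No 3 of the 5 groups cover everything (all 10 combinations miss at least one point), so 4 is optimal.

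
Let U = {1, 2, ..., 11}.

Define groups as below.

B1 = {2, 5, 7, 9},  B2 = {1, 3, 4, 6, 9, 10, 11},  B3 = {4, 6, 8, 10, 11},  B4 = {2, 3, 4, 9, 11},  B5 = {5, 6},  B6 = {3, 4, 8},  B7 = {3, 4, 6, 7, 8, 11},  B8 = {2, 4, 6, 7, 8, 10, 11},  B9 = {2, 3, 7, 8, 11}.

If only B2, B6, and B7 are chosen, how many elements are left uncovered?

Union of B2, B6, B7 = {1, 3, 4, 6, 7, 8, 9, 10, 11}.
Not covered: 2, 5 — 2 elements.

2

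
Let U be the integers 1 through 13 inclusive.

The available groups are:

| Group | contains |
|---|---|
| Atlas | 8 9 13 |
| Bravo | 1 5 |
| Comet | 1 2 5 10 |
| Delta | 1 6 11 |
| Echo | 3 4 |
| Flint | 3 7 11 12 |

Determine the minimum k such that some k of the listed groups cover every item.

Take {Atlas, Comet, Delta, Echo, Flint}. Their union is {1, 2, 3, 4, 5, 6, 7, 8, 9, 10, 11, 12, 13}, which is all 13 items.
Only Delta contains 6, so Delta is forced; the remaining 10 items need at least 4 more groups (each remaining group adds at most 3) — so at least 5 groups are needed, and 5 is optimal.

5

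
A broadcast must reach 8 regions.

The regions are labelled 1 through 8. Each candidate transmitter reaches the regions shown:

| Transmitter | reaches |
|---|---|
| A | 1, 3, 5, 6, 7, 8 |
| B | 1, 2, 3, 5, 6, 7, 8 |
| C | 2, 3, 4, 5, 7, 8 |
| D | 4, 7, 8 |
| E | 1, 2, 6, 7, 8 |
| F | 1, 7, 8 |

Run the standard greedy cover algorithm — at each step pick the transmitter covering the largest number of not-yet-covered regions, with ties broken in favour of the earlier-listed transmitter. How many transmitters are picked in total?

Greedy: pick B (covers 7 new) → pick C (covers 1 new). Total picks: 2.

2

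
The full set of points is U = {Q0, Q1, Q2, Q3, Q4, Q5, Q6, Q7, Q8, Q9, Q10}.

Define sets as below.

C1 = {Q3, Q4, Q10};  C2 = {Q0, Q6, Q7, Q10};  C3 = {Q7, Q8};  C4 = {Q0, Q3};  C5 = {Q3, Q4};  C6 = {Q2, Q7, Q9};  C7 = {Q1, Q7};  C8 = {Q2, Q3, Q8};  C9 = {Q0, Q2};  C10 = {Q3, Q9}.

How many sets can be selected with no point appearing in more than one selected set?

3

C1, C3, C9 are pairwise disjoint (C1={Q3,Q4,Q10}; C3={Q7,Q8}; C9={Q0,Q2}).
Every remaining set overlaps one of these, and no 4 of the listed sets are pairwise disjoint, so 3 is the maximum.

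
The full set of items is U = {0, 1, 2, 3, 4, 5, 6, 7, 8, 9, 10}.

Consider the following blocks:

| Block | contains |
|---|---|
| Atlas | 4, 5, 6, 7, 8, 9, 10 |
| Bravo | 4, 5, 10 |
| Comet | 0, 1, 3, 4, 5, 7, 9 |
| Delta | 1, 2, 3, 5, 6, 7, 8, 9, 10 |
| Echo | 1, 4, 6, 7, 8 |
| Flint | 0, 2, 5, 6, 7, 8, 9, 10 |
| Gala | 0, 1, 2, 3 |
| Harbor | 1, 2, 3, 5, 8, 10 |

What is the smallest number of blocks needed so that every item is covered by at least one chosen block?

Take {Comet, Flint}. Their union is {0, 1, 2, 3, 4, 5, 6, 7, 8, 9, 10}, which is all 11 items.
No single block has all 11 items (the largest, Delta, has 9), so 2 is optimal.

2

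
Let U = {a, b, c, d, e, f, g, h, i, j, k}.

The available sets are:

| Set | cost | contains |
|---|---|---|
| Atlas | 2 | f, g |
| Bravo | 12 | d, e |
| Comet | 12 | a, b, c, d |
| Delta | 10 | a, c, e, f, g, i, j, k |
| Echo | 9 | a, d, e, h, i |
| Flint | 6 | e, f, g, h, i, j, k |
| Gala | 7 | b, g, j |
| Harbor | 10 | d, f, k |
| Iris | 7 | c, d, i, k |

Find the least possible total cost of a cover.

Comet, Flint together cover every item (Comet ∪ Flint = {a, b, c, d, e, f, g, h, i, j, k}); total cost 12 + 6 = 18.
No covering selection has total cost below 18.

18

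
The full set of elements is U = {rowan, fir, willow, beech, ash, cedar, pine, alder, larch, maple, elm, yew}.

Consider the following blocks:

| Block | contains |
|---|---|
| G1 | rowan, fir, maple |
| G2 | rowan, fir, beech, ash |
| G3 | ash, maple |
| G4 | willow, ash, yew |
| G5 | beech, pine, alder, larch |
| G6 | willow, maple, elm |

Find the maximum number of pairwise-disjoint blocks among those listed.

G1, G4, G5 are pairwise disjoint (G1={rowan,fir,maple}; G4={willow,ash,yew}; G5={beech,pine,alder,larch}).
Every remaining block overlaps one of these, and no 4 of the listed blocks are pairwise disjoint, so 3 is the maximum.

3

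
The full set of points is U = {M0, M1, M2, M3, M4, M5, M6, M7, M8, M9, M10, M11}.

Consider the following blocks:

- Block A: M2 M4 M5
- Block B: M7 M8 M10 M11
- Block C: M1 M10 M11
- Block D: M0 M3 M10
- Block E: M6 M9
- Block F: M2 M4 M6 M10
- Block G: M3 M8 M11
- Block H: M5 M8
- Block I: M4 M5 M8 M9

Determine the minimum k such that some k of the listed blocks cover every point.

5

Take {A, B, C, D, E}. Their union is {M0, M1, M2, M3, M4, M5, M6, M7, M8, M9, M10, M11}, which is all 12 points.
No 4 of the 9 blocks cover everything (all 126 combinations miss at least one point), so 5 is optimal.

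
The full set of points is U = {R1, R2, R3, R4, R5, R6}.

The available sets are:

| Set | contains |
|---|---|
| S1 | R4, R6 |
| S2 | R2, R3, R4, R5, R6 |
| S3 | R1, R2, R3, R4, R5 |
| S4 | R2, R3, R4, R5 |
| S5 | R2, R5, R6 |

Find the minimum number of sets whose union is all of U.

2

S3 and S5 together: S3 ∪ S5 = {R1, R2, R3, R4, R5, R6} — every point is covered.
No single set has all 6 points (the largest, S2, has 5), so 2 is optimal.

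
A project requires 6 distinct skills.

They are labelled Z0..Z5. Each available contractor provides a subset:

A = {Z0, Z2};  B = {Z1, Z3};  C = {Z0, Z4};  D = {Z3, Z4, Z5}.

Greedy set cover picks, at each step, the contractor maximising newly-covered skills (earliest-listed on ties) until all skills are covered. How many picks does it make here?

Greedy: pick D (covers 3 new) → pick A (covers 2 new) → pick B (covers 1 new). Total picks: 3.

3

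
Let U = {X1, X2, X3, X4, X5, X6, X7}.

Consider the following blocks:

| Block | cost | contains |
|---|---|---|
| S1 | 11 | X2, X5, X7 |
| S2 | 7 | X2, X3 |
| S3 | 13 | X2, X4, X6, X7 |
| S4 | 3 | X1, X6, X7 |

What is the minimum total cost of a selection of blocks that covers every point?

S1, S2, S3, S4 together cover every point (S1 ∪ S2 ∪ S3 ∪ S4 = {X1, X2, X3, X4, X5, X6, X7}); total cost 11 + 7 + 13 + 3 = 34.
No covering selection has total cost below 34.

34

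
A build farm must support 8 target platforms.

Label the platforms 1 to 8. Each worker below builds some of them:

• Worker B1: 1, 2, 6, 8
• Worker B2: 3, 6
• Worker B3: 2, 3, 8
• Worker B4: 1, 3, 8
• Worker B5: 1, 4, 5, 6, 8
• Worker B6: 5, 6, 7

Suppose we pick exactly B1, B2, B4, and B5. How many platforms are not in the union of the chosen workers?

Union of B1, B2, B4, B5 = {1, 2, 3, 4, 5, 6, 8}.
Not covered: 7 — 1 platform.

1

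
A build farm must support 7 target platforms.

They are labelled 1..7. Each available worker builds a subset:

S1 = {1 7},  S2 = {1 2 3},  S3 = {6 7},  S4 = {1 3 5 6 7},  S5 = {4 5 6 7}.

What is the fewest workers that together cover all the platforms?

S2 and S5 together: S2 ∪ S5 = {1, 2, 3, 4, 5, 6, 7} — every platform is covered.
No single worker has all 7 platforms (the largest, S4, has 5), so 2 is optimal.

2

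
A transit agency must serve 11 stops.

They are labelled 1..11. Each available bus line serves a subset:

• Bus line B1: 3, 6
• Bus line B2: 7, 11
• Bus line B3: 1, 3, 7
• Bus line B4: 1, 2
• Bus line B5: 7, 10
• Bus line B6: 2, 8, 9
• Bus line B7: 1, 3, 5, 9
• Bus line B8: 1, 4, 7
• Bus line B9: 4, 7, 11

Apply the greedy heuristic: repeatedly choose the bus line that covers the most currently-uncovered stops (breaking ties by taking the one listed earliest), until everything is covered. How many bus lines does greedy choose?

Greedy: pick B7 (covers 4 new) → pick B9 (covers 3 new) → pick B6 (covers 2 new) → pick B1 (covers 1 new) → pick B5 (covers 1 new). Total picks: 5.

5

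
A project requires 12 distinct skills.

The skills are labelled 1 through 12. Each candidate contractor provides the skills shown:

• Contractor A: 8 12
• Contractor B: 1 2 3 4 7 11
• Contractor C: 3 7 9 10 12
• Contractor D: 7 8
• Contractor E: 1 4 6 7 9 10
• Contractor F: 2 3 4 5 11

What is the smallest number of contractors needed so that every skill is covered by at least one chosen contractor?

A and E and F together: A ∪ E ∪ F = {1, 2, 3, 4, 5, 6, 7, 8, 9, 10, 11, 12} — every skill is covered.
Only F contains 5, so F is forced; the remaining 7 skills need at least 2 more contractors (each remaining contractor adds at most 5) — so at least 3 contractors are needed, and 3 is optimal.

3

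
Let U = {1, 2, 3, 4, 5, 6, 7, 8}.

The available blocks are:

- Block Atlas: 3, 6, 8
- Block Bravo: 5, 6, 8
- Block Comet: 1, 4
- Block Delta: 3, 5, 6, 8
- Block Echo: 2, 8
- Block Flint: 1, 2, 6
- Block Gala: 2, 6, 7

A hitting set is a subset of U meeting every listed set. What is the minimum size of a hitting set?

3

Take H = {2, 4, 8}. Each listed block contains at least one of these, so H is a hitting set of size 3.
No choice of 2 elements meets every block, so 3 is the minimum.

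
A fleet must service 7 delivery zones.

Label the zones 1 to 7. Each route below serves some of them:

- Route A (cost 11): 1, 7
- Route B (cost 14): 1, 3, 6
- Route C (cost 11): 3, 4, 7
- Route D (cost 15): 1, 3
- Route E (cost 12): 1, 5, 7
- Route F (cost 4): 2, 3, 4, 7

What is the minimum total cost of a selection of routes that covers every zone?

30

B, E, F together cover every zone (B ∪ E ∪ F = {1, 2, 3, 4, 5, 6, 7}); total cost 14 + 12 + 4 = 30.
No covering selection has total cost below 30.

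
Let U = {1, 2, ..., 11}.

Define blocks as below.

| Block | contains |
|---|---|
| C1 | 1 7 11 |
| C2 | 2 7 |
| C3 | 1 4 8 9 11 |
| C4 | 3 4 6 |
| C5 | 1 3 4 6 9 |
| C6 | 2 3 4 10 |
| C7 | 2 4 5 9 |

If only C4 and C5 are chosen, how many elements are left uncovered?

Union of C4, C5 = {1, 3, 4, 6, 9}.
Not covered: 2, 5, 7, 8, 10, 11 — 6 elements.

6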